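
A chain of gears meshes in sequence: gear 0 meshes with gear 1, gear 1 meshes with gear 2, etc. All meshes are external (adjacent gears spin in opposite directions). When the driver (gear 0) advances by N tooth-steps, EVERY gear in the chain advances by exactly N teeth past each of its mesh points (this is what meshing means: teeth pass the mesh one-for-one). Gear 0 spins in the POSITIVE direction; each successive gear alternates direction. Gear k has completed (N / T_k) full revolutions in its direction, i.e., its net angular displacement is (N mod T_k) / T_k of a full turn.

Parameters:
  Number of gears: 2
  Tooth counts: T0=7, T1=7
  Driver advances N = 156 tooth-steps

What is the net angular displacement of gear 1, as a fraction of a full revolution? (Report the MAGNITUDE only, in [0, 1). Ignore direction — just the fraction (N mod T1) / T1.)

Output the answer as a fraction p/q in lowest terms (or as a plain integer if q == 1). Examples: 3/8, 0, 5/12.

Chain of 2 gears, tooth counts: [7, 7]
  gear 0: T0=7, direction=positive, advance = 156 mod 7 = 2 teeth = 2/7 turn
  gear 1: T1=7, direction=negative, advance = 156 mod 7 = 2 teeth = 2/7 turn
Gear 1: 156 mod 7 = 2
Fraction = 2 / 7 = 2/7 (gcd(2,7)=1) = 2/7

Answer: 2/7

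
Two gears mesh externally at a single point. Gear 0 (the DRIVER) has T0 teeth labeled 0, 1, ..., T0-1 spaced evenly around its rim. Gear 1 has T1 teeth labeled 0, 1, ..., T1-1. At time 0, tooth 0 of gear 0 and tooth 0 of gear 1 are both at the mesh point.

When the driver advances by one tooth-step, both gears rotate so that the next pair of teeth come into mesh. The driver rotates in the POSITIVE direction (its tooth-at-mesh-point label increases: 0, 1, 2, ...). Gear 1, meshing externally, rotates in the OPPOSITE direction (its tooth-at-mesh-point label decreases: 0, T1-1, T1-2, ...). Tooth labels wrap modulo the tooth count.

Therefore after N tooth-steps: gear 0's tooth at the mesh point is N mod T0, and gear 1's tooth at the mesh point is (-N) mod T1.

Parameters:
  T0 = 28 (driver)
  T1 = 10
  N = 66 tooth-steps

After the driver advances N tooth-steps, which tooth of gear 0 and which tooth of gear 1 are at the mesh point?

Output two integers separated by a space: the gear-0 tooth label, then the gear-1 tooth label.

Answer: 10 4

Derivation:
Gear 0 (driver, T0=28): tooth at mesh = N mod T0
  66 = 2 * 28 + 10, so 66 mod 28 = 10
  gear 0 tooth = 10
Gear 1 (driven, T1=10): tooth at mesh = (-N) mod T1
  66 = 6 * 10 + 6, so 66 mod 10 = 6
  (-66) mod 10 = (-6) mod 10 = 10 - 6 = 4
Mesh after 66 steps: gear-0 tooth 10 meets gear-1 tooth 4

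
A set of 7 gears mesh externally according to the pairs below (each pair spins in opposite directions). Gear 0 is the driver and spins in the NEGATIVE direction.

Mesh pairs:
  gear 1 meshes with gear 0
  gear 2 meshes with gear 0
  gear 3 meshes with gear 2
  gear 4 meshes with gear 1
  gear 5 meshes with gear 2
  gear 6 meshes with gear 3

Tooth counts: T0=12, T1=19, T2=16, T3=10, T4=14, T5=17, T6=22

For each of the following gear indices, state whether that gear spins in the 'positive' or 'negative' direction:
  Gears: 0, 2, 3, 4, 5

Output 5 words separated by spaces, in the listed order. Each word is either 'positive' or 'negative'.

Answer: negative positive negative negative negative

Derivation:
Gear 0 (driver): negative (depth 0)
  gear 1: meshes with gear 0 -> depth 1 -> positive (opposite of gear 0)
  gear 2: meshes with gear 0 -> depth 1 -> positive (opposite of gear 0)
  gear 3: meshes with gear 2 -> depth 2 -> negative (opposite of gear 2)
  gear 4: meshes with gear 1 -> depth 2 -> negative (opposite of gear 1)
  gear 5: meshes with gear 2 -> depth 2 -> negative (opposite of gear 2)
  gear 6: meshes with gear 3 -> depth 3 -> positive (opposite of gear 3)
Queried indices 0, 2, 3, 4, 5 -> negative, positive, negative, negative, negative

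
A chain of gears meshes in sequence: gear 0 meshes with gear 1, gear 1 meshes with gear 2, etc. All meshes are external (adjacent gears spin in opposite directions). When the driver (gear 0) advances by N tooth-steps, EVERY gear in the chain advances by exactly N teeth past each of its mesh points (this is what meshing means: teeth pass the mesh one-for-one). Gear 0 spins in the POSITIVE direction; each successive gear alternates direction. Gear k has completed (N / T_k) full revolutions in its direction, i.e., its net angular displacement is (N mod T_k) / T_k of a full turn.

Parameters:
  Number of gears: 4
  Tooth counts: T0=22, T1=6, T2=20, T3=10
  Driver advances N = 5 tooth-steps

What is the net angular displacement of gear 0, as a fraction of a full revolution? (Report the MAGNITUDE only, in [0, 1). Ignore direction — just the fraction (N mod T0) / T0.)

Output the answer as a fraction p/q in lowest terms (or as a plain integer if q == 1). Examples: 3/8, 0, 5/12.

Chain of 4 gears, tooth counts: [22, 6, 20, 10]
  gear 0: T0=22, direction=positive, advance = 5 mod 22 = 5 teeth = 5/22 turn
  gear 1: T1=6, direction=negative, advance = 5 mod 6 = 5 teeth = 5/6 turn
  gear 2: T2=20, direction=positive, advance = 5 mod 20 = 5 teeth = 5/20 turn
  gear 3: T3=10, direction=negative, advance = 5 mod 10 = 5 teeth = 5/10 turn
Gear 0: 5 mod 22 = 5
Fraction = 5 / 22 = 5/22 (gcd(5,22)=1) = 5/22

Answer: 5/22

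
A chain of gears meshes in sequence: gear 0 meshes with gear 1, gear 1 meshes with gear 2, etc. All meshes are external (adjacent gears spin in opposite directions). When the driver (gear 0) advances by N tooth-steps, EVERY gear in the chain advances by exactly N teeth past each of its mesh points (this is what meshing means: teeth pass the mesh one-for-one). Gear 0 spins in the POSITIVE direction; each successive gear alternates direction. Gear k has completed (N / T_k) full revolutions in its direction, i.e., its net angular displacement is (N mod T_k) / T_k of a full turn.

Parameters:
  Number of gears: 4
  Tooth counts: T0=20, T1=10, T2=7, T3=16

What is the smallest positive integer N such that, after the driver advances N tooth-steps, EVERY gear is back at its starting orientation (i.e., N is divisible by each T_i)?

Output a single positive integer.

Gear k returns to start when N is a multiple of T_k.
All gears at start simultaneously when N is a common multiple of [20, 10, 7, 16]; the smallest such N is lcm(20, 10, 7, 16).
Start: lcm = T0 = 20
Fold in T1=10: gcd(20, 10) = 10; lcm(20, 10) = 20 * 10 / 10 = 200 / 10 = 20
Fold in T2=7: gcd(20, 7) = 1; lcm(20, 7) = 20 * 7 / 1 = 140 / 1 = 140
Fold in T3=16: gcd(140, 16) = 4; lcm(140, 16) = 140 * 16 / 4 = 2240 / 4 = 560
Full cycle length = 560

Answer: 560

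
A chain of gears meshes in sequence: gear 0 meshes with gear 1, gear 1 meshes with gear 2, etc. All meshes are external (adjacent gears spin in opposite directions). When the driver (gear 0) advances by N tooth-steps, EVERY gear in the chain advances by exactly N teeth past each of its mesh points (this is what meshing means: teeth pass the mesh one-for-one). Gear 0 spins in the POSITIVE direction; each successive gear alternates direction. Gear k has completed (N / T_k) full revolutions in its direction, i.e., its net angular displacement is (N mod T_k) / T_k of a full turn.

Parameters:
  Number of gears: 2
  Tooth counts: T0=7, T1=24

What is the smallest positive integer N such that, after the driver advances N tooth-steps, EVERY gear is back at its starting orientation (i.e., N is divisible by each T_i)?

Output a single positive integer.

Gear k returns to start when N is a multiple of T_k.
All gears at start simultaneously when N is a common multiple of [7, 24]; the smallest such N is lcm(7, 24).
Start: lcm = T0 = 7
Fold in T1=24: gcd(7, 24) = 1; lcm(7, 24) = 7 * 24 / 1 = 168 / 1 = 168
Full cycle length = 168

Answer: 168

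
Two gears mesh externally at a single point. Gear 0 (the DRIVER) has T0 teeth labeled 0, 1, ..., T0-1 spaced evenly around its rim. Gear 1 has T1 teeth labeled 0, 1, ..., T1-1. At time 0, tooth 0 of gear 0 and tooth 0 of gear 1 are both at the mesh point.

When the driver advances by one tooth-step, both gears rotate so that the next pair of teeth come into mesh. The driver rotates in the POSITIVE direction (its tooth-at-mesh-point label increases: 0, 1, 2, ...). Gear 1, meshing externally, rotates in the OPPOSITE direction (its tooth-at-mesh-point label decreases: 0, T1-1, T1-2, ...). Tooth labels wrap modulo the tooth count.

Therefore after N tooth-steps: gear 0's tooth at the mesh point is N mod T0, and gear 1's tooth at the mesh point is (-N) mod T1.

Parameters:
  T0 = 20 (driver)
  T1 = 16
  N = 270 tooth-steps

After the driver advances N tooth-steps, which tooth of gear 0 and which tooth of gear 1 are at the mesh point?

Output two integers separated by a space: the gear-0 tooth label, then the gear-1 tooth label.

Gear 0 (driver, T0=20): tooth at mesh = N mod T0
  270 = 13 * 20 + 10, so 270 mod 20 = 10
  gear 0 tooth = 10
Gear 1 (driven, T1=16): tooth at mesh = (-N) mod T1
  270 = 16 * 16 + 14, so 270 mod 16 = 14
  (-270) mod 16 = (-14) mod 16 = 16 - 14 = 2
Mesh after 270 steps: gear-0 tooth 10 meets gear-1 tooth 2

Answer: 10 2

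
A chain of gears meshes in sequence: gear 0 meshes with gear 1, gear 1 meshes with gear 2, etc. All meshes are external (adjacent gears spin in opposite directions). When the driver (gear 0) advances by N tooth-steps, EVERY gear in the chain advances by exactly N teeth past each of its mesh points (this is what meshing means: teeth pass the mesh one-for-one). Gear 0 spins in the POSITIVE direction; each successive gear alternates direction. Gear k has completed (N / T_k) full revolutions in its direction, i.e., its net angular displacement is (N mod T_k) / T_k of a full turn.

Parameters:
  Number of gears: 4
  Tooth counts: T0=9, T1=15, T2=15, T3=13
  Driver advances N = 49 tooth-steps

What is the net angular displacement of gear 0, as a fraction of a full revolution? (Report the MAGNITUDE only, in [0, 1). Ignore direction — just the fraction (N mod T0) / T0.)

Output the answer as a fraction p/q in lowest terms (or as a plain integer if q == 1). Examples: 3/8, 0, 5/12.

Answer: 4/9

Derivation:
Chain of 4 gears, tooth counts: [9, 15, 15, 13]
  gear 0: T0=9, direction=positive, advance = 49 mod 9 = 4 teeth = 4/9 turn
  gear 1: T1=15, direction=negative, advance = 49 mod 15 = 4 teeth = 4/15 turn
  gear 2: T2=15, direction=positive, advance = 49 mod 15 = 4 teeth = 4/15 turn
  gear 3: T3=13, direction=negative, advance = 49 mod 13 = 10 teeth = 10/13 turn
Gear 0: 49 mod 9 = 4
Fraction = 4 / 9 = 4/9 (gcd(4,9)=1) = 4/9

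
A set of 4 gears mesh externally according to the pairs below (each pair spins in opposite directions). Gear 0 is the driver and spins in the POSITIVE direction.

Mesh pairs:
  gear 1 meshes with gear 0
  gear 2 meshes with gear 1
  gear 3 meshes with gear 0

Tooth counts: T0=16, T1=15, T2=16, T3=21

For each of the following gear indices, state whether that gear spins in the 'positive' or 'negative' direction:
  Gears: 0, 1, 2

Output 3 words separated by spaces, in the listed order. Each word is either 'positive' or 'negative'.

Answer: positive negative positive

Derivation:
Gear 0 (driver): positive (depth 0)
  gear 1: meshes with gear 0 -> depth 1 -> negative (opposite of gear 0)
  gear 2: meshes with gear 1 -> depth 2 -> positive (opposite of gear 1)
  gear 3: meshes with gear 0 -> depth 1 -> negative (opposite of gear 0)
Queried indices 0, 1, 2 -> positive, negative, positive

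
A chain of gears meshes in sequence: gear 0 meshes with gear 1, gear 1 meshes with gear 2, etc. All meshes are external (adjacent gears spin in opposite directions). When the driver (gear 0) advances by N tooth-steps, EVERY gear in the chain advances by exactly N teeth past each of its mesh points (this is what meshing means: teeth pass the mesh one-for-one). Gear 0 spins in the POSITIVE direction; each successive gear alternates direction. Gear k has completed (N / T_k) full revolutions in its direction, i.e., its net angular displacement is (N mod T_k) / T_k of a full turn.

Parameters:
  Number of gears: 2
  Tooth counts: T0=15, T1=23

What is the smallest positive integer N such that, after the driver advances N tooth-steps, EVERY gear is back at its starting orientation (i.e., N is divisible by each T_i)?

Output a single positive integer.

Gear k returns to start when N is a multiple of T_k.
All gears at start simultaneously when N is a common multiple of [15, 23]; the smallest such N is lcm(15, 23).
Start: lcm = T0 = 15
Fold in T1=23: gcd(15, 23) = 1; lcm(15, 23) = 15 * 23 / 1 = 345 / 1 = 345
Full cycle length = 345

Answer: 345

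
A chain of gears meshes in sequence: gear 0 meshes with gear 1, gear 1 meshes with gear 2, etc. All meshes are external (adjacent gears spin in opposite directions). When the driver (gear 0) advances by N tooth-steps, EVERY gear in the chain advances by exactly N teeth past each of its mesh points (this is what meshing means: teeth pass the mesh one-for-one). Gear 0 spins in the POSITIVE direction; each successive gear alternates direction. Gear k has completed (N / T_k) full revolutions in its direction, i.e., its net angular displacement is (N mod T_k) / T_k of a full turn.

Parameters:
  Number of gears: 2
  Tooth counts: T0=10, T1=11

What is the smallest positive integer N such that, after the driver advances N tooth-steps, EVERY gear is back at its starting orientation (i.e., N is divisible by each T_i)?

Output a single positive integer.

Answer: 110

Derivation:
Gear k returns to start when N is a multiple of T_k.
All gears at start simultaneously when N is a common multiple of [10, 11]; the smallest such N is lcm(10, 11).
Start: lcm = T0 = 10
Fold in T1=11: gcd(10, 11) = 1; lcm(10, 11) = 10 * 11 / 1 = 110 / 1 = 110
Full cycle length = 110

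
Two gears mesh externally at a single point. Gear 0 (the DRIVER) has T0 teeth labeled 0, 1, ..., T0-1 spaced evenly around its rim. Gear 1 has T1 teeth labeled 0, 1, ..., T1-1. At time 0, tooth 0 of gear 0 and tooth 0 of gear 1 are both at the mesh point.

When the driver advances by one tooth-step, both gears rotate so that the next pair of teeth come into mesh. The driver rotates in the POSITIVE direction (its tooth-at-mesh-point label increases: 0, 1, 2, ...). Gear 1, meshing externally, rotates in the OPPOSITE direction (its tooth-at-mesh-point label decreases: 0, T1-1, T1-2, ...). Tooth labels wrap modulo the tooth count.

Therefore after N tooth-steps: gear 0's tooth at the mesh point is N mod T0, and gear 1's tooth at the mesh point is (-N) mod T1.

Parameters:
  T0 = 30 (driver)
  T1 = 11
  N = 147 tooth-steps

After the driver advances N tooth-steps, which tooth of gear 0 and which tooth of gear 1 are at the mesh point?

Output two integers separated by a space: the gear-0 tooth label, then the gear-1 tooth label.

Answer: 27 7

Derivation:
Gear 0 (driver, T0=30): tooth at mesh = N mod T0
  147 = 4 * 30 + 27, so 147 mod 30 = 27
  gear 0 tooth = 27
Gear 1 (driven, T1=11): tooth at mesh = (-N) mod T1
  147 = 13 * 11 + 4, so 147 mod 11 = 4
  (-147) mod 11 = (-4) mod 11 = 11 - 4 = 7
Mesh after 147 steps: gear-0 tooth 27 meets gear-1 tooth 7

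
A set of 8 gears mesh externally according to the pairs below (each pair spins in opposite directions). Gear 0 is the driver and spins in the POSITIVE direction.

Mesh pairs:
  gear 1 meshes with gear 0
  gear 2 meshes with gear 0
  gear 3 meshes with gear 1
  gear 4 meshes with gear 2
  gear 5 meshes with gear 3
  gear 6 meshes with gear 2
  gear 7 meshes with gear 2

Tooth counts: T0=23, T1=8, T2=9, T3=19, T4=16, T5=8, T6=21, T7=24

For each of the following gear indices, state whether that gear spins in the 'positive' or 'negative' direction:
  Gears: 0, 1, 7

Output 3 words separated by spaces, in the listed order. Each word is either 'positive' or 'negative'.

Gear 0 (driver): positive (depth 0)
  gear 1: meshes with gear 0 -> depth 1 -> negative (opposite of gear 0)
  gear 2: meshes with gear 0 -> depth 1 -> negative (opposite of gear 0)
  gear 3: meshes with gear 1 -> depth 2 -> positive (opposite of gear 1)
  gear 4: meshes with gear 2 -> depth 2 -> positive (opposite of gear 2)
  gear 5: meshes with gear 3 -> depth 3 -> negative (opposite of gear 3)
  gear 6: meshes with gear 2 -> depth 2 -> positive (opposite of gear 2)
  gear 7: meshes with gear 2 -> depth 2 -> positive (opposite of gear 2)
Queried indices 0, 1, 7 -> positive, negative, positive

Answer: positive negative positive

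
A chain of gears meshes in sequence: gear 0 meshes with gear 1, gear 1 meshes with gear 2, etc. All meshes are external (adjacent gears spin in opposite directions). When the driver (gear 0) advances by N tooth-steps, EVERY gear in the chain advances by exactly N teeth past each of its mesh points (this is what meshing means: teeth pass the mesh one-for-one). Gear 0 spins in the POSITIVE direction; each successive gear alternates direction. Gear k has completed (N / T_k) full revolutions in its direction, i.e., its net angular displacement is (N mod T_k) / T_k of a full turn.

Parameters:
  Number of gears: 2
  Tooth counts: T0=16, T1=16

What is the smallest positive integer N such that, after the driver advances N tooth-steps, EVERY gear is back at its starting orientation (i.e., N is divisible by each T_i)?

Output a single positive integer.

Gear k returns to start when N is a multiple of T_k.
All gears at start simultaneously when N is a common multiple of [16, 16]; the smallest such N is lcm(16, 16).
Start: lcm = T0 = 16
Fold in T1=16: gcd(16, 16) = 16; lcm(16, 16) = 16 * 16 / 16 = 256 / 16 = 16
Full cycle length = 16

Answer: 16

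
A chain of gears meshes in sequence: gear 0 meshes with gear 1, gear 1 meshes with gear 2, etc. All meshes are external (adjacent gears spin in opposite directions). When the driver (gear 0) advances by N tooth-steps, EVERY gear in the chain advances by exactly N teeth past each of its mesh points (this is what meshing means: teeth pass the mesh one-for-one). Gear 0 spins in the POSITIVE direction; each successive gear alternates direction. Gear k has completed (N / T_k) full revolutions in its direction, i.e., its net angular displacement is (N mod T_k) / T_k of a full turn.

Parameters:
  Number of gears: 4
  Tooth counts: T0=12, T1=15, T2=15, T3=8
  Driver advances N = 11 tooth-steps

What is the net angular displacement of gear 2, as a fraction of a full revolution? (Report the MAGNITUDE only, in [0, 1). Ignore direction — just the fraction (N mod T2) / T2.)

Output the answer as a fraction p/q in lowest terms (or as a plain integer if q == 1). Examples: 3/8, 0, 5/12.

Answer: 11/15

Derivation:
Chain of 4 gears, tooth counts: [12, 15, 15, 8]
  gear 0: T0=12, direction=positive, advance = 11 mod 12 = 11 teeth = 11/12 turn
  gear 1: T1=15, direction=negative, advance = 11 mod 15 = 11 teeth = 11/15 turn
  gear 2: T2=15, direction=positive, advance = 11 mod 15 = 11 teeth = 11/15 turn
  gear 3: T3=8, direction=negative, advance = 11 mod 8 = 3 teeth = 3/8 turn
Gear 2: 11 mod 15 = 11
Fraction = 11 / 15 = 11/15 (gcd(11,15)=1) = 11/15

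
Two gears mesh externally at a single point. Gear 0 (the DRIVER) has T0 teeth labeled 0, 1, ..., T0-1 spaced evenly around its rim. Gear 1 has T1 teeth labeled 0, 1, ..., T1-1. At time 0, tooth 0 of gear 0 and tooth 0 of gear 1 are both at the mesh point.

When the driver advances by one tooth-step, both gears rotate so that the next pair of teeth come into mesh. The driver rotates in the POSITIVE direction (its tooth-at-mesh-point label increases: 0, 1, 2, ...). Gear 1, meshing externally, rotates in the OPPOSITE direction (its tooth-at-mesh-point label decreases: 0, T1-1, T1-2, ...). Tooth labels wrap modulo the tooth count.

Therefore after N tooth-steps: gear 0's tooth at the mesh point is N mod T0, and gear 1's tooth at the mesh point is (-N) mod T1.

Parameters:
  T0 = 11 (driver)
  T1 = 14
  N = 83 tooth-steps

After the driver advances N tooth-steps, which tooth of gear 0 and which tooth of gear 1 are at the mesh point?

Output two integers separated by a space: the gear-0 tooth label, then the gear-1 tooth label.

Gear 0 (driver, T0=11): tooth at mesh = N mod T0
  83 = 7 * 11 + 6, so 83 mod 11 = 6
  gear 0 tooth = 6
Gear 1 (driven, T1=14): tooth at mesh = (-N) mod T1
  83 = 5 * 14 + 13, so 83 mod 14 = 13
  (-83) mod 14 = (-13) mod 14 = 14 - 13 = 1
Mesh after 83 steps: gear-0 tooth 6 meets gear-1 tooth 1

Answer: 6 1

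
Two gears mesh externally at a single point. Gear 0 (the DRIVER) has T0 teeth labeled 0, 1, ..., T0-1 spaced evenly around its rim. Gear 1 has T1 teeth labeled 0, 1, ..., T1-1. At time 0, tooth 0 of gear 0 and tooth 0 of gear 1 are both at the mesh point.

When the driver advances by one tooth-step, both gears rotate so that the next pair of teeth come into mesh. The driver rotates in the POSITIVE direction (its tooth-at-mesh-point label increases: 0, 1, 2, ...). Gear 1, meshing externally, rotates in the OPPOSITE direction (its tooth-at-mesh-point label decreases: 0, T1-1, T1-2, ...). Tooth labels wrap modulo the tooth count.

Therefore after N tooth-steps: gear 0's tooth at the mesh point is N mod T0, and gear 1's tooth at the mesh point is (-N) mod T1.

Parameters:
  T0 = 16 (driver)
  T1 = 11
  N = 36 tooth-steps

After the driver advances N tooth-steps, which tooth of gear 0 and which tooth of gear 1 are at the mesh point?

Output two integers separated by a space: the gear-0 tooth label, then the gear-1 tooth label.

Answer: 4 8

Derivation:
Gear 0 (driver, T0=16): tooth at mesh = N mod T0
  36 = 2 * 16 + 4, so 36 mod 16 = 4
  gear 0 tooth = 4
Gear 1 (driven, T1=11): tooth at mesh = (-N) mod T1
  36 = 3 * 11 + 3, so 36 mod 11 = 3
  (-36) mod 11 = (-3) mod 11 = 11 - 3 = 8
Mesh after 36 steps: gear-0 tooth 4 meets gear-1 tooth 8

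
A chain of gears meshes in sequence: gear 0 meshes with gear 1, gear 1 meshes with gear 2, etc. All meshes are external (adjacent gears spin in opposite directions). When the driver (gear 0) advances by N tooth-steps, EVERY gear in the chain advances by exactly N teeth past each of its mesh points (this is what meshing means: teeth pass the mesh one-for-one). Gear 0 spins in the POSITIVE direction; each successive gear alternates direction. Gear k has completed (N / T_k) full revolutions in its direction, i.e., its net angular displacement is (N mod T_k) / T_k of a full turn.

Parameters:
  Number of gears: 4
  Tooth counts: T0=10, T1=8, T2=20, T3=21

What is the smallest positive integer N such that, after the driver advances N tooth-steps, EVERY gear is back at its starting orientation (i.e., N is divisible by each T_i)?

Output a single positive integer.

Gear k returns to start when N is a multiple of T_k.
All gears at start simultaneously when N is a common multiple of [10, 8, 20, 21]; the smallest such N is lcm(10, 8, 20, 21).
Start: lcm = T0 = 10
Fold in T1=8: gcd(10, 8) = 2; lcm(10, 8) = 10 * 8 / 2 = 80 / 2 = 40
Fold in T2=20: gcd(40, 20) = 20; lcm(40, 20) = 40 * 20 / 20 = 800 / 20 = 40
Fold in T3=21: gcd(40, 21) = 1; lcm(40, 21) = 40 * 21 / 1 = 840 / 1 = 840
Full cycle length = 840

Answer: 840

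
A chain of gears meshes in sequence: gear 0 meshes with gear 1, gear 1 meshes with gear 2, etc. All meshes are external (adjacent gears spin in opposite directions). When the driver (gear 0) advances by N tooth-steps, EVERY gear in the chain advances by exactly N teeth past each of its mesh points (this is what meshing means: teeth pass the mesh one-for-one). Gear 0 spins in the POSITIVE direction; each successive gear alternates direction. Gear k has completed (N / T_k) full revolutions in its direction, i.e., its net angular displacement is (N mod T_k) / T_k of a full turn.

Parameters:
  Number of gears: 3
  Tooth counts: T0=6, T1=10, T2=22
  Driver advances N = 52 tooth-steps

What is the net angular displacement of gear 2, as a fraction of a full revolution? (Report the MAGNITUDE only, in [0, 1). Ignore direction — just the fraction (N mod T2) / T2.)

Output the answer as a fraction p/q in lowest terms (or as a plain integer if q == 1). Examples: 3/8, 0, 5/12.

Chain of 3 gears, tooth counts: [6, 10, 22]
  gear 0: T0=6, direction=positive, advance = 52 mod 6 = 4 teeth = 4/6 turn
  gear 1: T1=10, direction=negative, advance = 52 mod 10 = 2 teeth = 2/10 turn
  gear 2: T2=22, direction=positive, advance = 52 mod 22 = 8 teeth = 8/22 turn
Gear 2: 52 mod 22 = 8
Fraction = 8 / 22 = 4/11 (gcd(8,22)=2) = 4/11

Answer: 4/11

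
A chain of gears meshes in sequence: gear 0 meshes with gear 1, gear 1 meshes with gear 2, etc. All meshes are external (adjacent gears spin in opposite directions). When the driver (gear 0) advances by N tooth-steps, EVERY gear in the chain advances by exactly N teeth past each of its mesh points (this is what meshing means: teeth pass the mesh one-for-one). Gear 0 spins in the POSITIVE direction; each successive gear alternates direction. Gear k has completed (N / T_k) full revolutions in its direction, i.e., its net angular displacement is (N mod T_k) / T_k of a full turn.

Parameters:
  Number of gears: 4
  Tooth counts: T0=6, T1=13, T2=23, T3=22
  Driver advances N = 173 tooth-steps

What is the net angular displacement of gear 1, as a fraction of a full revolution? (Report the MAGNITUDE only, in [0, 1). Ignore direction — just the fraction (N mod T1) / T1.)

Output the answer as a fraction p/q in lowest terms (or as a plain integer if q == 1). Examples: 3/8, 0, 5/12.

Chain of 4 gears, tooth counts: [6, 13, 23, 22]
  gear 0: T0=6, direction=positive, advance = 173 mod 6 = 5 teeth = 5/6 turn
  gear 1: T1=13, direction=negative, advance = 173 mod 13 = 4 teeth = 4/13 turn
  gear 2: T2=23, direction=positive, advance = 173 mod 23 = 12 teeth = 12/23 turn
  gear 3: T3=22, direction=negative, advance = 173 mod 22 = 19 teeth = 19/22 turn
Gear 1: 173 mod 13 = 4
Fraction = 4 / 13 = 4/13 (gcd(4,13)=1) = 4/13

Answer: 4/13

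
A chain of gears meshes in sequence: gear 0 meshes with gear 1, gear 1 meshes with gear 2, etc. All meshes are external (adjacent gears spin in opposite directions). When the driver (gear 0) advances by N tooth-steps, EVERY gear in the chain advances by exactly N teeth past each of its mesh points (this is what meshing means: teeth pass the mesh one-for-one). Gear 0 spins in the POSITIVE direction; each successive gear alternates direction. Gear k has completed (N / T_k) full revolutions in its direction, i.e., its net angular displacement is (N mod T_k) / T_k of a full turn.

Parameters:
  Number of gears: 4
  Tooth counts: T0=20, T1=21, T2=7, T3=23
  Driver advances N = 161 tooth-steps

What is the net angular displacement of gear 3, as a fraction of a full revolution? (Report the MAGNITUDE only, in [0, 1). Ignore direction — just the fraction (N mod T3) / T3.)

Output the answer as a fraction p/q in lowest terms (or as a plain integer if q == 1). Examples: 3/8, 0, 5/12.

Chain of 4 gears, tooth counts: [20, 21, 7, 23]
  gear 0: T0=20, direction=positive, advance = 161 mod 20 = 1 teeth = 1/20 turn
  gear 1: T1=21, direction=negative, advance = 161 mod 21 = 14 teeth = 14/21 turn
  gear 2: T2=7, direction=positive, advance = 161 mod 7 = 0 teeth = 0/7 turn
  gear 3: T3=23, direction=negative, advance = 161 mod 23 = 0 teeth = 0/23 turn
Gear 3: 161 mod 23 = 0
Fraction = 0 / 23 = 0/1 (gcd(0,23)=23) = 0

Answer: 0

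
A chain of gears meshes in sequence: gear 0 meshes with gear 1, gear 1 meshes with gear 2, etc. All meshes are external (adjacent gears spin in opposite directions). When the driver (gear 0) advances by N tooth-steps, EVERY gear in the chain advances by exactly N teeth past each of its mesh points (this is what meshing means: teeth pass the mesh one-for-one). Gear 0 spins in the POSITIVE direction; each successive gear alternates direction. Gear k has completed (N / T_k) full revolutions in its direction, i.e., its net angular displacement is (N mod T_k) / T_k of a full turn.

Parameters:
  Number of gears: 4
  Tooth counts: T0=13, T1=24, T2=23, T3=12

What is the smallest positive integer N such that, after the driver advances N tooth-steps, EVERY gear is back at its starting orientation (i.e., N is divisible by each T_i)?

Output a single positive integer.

Gear k returns to start when N is a multiple of T_k.
All gears at start simultaneously when N is a common multiple of [13, 24, 23, 12]; the smallest such N is lcm(13, 24, 23, 12).
Start: lcm = T0 = 13
Fold in T1=24: gcd(13, 24) = 1; lcm(13, 24) = 13 * 24 / 1 = 312 / 1 = 312
Fold in T2=23: gcd(312, 23) = 1; lcm(312, 23) = 312 * 23 / 1 = 7176 / 1 = 7176
Fold in T3=12: gcd(7176, 12) = 12; lcm(7176, 12) = 7176 * 12 / 12 = 86112 / 12 = 7176
Full cycle length = 7176

Answer: 7176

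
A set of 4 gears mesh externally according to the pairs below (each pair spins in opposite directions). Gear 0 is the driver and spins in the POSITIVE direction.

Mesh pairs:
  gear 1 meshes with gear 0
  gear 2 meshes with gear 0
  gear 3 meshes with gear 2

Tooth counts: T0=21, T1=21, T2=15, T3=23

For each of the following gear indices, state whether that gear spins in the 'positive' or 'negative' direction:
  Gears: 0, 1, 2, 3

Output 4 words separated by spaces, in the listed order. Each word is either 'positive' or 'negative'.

Answer: positive negative negative positive

Derivation:
Gear 0 (driver): positive (depth 0)
  gear 1: meshes with gear 0 -> depth 1 -> negative (opposite of gear 0)
  gear 2: meshes with gear 0 -> depth 1 -> negative (opposite of gear 0)
  gear 3: meshes with gear 2 -> depth 2 -> positive (opposite of gear 2)
Queried indices 0, 1, 2, 3 -> positive, negative, negative, positive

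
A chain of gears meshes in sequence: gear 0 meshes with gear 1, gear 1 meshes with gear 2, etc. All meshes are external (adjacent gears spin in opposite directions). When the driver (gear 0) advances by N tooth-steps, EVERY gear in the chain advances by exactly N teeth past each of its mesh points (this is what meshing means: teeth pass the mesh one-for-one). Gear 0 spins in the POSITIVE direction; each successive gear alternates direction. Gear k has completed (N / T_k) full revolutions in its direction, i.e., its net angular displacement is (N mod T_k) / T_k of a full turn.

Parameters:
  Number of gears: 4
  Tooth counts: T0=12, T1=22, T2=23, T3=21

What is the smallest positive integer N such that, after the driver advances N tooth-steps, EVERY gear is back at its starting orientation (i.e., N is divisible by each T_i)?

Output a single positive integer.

Gear k returns to start when N is a multiple of T_k.
All gears at start simultaneously when N is a common multiple of [12, 22, 23, 21]; the smallest such N is lcm(12, 22, 23, 21).
Start: lcm = T0 = 12
Fold in T1=22: gcd(12, 22) = 2; lcm(12, 22) = 12 * 22 / 2 = 264 / 2 = 132
Fold in T2=23: gcd(132, 23) = 1; lcm(132, 23) = 132 * 23 / 1 = 3036 / 1 = 3036
Fold in T3=21: gcd(3036, 21) = 3; lcm(3036, 21) = 3036 * 21 / 3 = 63756 / 3 = 21252
Full cycle length = 21252

Answer: 21252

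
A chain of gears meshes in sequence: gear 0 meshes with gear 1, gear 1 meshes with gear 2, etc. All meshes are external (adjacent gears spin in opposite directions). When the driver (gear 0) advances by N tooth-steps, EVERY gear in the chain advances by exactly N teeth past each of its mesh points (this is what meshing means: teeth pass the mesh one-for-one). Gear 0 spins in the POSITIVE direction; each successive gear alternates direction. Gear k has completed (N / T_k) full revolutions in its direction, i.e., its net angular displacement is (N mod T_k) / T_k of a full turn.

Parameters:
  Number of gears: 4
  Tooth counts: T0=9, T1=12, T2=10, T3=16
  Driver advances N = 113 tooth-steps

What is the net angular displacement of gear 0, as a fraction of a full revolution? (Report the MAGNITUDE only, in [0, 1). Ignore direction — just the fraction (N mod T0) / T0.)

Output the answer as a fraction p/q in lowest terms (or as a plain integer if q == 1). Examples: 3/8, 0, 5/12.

Answer: 5/9

Derivation:
Chain of 4 gears, tooth counts: [9, 12, 10, 16]
  gear 0: T0=9, direction=positive, advance = 113 mod 9 = 5 teeth = 5/9 turn
  gear 1: T1=12, direction=negative, advance = 113 mod 12 = 5 teeth = 5/12 turn
  gear 2: T2=10, direction=positive, advance = 113 mod 10 = 3 teeth = 3/10 turn
  gear 3: T3=16, direction=negative, advance = 113 mod 16 = 1 teeth = 1/16 turn
Gear 0: 113 mod 9 = 5
Fraction = 5 / 9 = 5/9 (gcd(5,9)=1) = 5/9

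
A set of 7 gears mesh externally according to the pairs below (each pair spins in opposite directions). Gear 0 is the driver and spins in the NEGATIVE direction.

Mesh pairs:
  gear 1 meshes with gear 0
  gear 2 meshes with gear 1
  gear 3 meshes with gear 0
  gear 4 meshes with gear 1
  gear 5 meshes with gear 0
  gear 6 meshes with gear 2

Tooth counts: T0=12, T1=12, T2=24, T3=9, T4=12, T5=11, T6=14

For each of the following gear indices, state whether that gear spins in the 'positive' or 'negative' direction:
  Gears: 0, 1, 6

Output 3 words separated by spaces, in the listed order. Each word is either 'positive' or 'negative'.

Gear 0 (driver): negative (depth 0)
  gear 1: meshes with gear 0 -> depth 1 -> positive (opposite of gear 0)
  gear 2: meshes with gear 1 -> depth 2 -> negative (opposite of gear 1)
  gear 3: meshes with gear 0 -> depth 1 -> positive (opposite of gear 0)
  gear 4: meshes with gear 1 -> depth 2 -> negative (opposite of gear 1)
  gear 5: meshes with gear 0 -> depth 1 -> positive (opposite of gear 0)
  gear 6: meshes with gear 2 -> depth 3 -> positive (opposite of gear 2)
Queried indices 0, 1, 6 -> negative, positive, positive

Answer: negative positive positive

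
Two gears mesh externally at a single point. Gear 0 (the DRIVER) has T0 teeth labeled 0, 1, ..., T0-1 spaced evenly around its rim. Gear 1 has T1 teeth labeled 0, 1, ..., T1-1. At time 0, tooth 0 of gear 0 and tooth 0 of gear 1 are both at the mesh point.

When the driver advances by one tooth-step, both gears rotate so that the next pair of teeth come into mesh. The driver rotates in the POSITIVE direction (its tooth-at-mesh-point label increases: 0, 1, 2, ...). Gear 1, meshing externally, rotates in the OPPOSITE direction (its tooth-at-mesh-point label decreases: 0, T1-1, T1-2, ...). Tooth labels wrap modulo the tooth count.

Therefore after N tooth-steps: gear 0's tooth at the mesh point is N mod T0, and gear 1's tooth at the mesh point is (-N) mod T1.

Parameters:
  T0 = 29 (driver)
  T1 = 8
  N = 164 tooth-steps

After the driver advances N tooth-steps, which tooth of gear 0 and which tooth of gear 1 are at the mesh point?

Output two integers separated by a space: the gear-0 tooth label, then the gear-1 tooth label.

Answer: 19 4

Derivation:
Gear 0 (driver, T0=29): tooth at mesh = N mod T0
  164 = 5 * 29 + 19, so 164 mod 29 = 19
  gear 0 tooth = 19
Gear 1 (driven, T1=8): tooth at mesh = (-N) mod T1
  164 = 20 * 8 + 4, so 164 mod 8 = 4
  (-164) mod 8 = (-4) mod 8 = 8 - 4 = 4
Mesh after 164 steps: gear-0 tooth 19 meets gear-1 tooth 4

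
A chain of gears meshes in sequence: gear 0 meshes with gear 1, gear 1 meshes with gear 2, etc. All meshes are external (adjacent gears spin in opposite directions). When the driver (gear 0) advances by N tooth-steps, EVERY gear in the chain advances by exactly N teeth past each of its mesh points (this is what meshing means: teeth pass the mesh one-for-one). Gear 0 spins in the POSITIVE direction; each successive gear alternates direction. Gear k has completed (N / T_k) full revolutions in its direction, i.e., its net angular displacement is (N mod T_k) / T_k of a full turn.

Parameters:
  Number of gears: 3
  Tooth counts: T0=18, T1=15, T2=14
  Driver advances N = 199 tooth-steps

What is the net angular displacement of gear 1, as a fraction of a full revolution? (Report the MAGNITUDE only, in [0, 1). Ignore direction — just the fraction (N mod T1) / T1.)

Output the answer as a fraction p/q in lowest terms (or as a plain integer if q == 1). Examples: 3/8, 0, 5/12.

Answer: 4/15

Derivation:
Chain of 3 gears, tooth counts: [18, 15, 14]
  gear 0: T0=18, direction=positive, advance = 199 mod 18 = 1 teeth = 1/18 turn
  gear 1: T1=15, direction=negative, advance = 199 mod 15 = 4 teeth = 4/15 turn
  gear 2: T2=14, direction=positive, advance = 199 mod 14 = 3 teeth = 3/14 turn
Gear 1: 199 mod 15 = 4
Fraction = 4 / 15 = 4/15 (gcd(4,15)=1) = 4/15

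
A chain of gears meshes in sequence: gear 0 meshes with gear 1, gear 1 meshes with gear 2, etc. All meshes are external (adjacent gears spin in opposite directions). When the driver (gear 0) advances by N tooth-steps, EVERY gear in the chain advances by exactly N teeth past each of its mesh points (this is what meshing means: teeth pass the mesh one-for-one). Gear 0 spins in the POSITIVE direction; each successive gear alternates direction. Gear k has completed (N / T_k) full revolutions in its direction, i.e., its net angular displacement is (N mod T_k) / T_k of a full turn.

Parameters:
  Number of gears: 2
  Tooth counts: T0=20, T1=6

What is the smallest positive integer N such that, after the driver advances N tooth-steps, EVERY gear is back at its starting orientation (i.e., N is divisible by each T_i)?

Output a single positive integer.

Gear k returns to start when N is a multiple of T_k.
All gears at start simultaneously when N is a common multiple of [20, 6]; the smallest such N is lcm(20, 6).
Start: lcm = T0 = 20
Fold in T1=6: gcd(20, 6) = 2; lcm(20, 6) = 20 * 6 / 2 = 120 / 2 = 60
Full cycle length = 60

Answer: 60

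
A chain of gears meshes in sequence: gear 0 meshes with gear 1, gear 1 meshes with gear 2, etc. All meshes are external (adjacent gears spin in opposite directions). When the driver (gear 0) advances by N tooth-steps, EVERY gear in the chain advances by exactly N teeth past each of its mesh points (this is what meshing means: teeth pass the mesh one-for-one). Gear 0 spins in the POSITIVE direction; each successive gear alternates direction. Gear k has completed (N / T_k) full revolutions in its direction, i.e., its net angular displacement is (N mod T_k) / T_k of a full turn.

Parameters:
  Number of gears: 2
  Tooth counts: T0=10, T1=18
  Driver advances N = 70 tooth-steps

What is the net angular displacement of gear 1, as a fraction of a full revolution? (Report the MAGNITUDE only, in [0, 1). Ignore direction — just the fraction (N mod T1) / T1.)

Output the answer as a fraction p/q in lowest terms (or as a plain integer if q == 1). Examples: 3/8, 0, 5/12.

Answer: 8/9

Derivation:
Chain of 2 gears, tooth counts: [10, 18]
  gear 0: T0=10, direction=positive, advance = 70 mod 10 = 0 teeth = 0/10 turn
  gear 1: T1=18, direction=negative, advance = 70 mod 18 = 16 teeth = 16/18 turn
Gear 1: 70 mod 18 = 16
Fraction = 16 / 18 = 8/9 (gcd(16,18)=2) = 8/9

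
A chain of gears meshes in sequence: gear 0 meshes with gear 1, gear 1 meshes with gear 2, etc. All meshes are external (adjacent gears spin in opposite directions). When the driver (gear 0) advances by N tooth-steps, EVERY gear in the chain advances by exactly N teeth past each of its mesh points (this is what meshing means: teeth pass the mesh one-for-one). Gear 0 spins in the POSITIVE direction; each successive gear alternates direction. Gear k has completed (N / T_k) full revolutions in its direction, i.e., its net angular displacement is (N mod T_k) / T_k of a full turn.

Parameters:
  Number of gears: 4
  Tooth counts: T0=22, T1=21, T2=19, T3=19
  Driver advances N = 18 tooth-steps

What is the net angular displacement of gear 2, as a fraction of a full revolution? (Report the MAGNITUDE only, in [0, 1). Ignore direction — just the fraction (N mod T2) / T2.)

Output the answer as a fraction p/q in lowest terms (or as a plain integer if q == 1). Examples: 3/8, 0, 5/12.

Answer: 18/19

Derivation:
Chain of 4 gears, tooth counts: [22, 21, 19, 19]
  gear 0: T0=22, direction=positive, advance = 18 mod 22 = 18 teeth = 18/22 turn
  gear 1: T1=21, direction=negative, advance = 18 mod 21 = 18 teeth = 18/21 turn
  gear 2: T2=19, direction=positive, advance = 18 mod 19 = 18 teeth = 18/19 turn
  gear 3: T3=19, direction=negative, advance = 18 mod 19 = 18 teeth = 18/19 turn
Gear 2: 18 mod 19 = 18
Fraction = 18 / 19 = 18/19 (gcd(18,19)=1) = 18/19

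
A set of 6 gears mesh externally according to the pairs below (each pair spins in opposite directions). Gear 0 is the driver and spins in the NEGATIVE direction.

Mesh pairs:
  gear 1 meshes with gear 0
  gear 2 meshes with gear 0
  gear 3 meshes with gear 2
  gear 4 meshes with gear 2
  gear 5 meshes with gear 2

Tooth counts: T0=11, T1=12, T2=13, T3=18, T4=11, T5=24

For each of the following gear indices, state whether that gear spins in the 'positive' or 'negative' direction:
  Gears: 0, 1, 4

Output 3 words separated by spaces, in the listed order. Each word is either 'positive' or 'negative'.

Gear 0 (driver): negative (depth 0)
  gear 1: meshes with gear 0 -> depth 1 -> positive (opposite of gear 0)
  gear 2: meshes with gear 0 -> depth 1 -> positive (opposite of gear 0)
  gear 3: meshes with gear 2 -> depth 2 -> negative (opposite of gear 2)
  gear 4: meshes with gear 2 -> depth 2 -> negative (opposite of gear 2)
  gear 5: meshes with gear 2 -> depth 2 -> negative (opposite of gear 2)
Queried indices 0, 1, 4 -> negative, positive, negative

Answer: negative positive negative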